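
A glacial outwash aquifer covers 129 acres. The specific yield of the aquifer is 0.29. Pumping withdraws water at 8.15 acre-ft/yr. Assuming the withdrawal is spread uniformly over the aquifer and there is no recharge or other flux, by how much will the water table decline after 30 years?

A = 129 acres = 5.22 × 10^5 m²
Q = 8.15 acre-ft/yr = 27.54 m³/d
t = 30 years = 10950 d
ΔV = Q × t = 27.54 m³/d × 10950 d = 3.016 × 10^5 m³
Δh = ΔV / (Sy × A) = 3.016 × 10^5 / (0.29 × 5.22 × 10^5) = 1.992 m

Δh ≈ 1.99 m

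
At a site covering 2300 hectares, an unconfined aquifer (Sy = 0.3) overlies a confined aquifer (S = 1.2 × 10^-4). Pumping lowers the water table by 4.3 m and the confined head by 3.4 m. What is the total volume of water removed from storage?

A = 2300 hectares = 2.3 × 10^7 m²
Unconfined: ΔV_u = Sy × A × Δh_u = 0.3 × 2.3 × 10^7 × 4.3 = 2.967 × 10^7 m³
Confined: ΔV_c = S × A × Δh_c = 1.2 × 10^-4 × 2.3 × 10^7 × 3.4 = 9384 m³
Total ΔV = 2.967 × 10^7 + 9384 = 2.968 × 10^7 m³

ΔV ≈ 2.97 × 10^7 m³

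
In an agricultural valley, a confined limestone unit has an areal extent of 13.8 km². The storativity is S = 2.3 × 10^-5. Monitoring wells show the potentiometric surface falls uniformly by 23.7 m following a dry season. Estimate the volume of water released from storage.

ΔV ≈ 7520 m³

A = 13.8 km² = 1.38 × 10^7 m²
ΔV = S × A × Δh = 2.3 × 10^-5 × 1.38 × 10^7 m² × 23.7 m = 7522 m³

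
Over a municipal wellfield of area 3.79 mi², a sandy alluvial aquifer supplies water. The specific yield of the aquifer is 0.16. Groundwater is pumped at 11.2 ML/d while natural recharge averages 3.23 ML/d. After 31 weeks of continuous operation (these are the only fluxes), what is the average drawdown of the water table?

Δh ≈ 1.1 m

A = 3.79 mi² = 9.816 × 10^6 m²
Net abstraction = 11.2 − 3.23 = 7.97 ML/d
Q_net = 7.97 ML/d = 7970 m³/d
t = 31 weeks = 217 d
ΔV = Q × t = 7970 m³/d × 217 d = 1.729 × 10^6 m³
Δh = ΔV / (Sy × A) = 1.729 × 10^6 / (0.16 × 9.816 × 10^6) = 1.101 m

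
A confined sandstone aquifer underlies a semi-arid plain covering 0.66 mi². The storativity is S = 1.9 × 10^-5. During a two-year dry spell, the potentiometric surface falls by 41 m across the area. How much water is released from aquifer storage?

A = 0.66 mi² = 1.709 × 10^6 m²
ΔV = S × A × Δh = 1.9 × 10^-5 × 1.709 × 10^6 m² × 41 m = 1332 m³

ΔV ≈ 1330 m³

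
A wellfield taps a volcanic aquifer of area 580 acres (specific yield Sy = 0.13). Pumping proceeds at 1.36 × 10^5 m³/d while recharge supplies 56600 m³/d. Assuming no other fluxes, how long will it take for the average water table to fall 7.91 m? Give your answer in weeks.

t ≈ 4.34 weeks

A = 580 acres = 2.347 × 10^6 m²
ΔV = Sy × A × Δh = 0.13 × 2.347 × 10^6 × 7.91 = 2.414 × 10^6 m³
Net withdrawal = 1.36 × 10^5 − 56600 = 79400 m³/d
t = ΔV / Q = 2.414 × 10^6 m³ / 79400 m³/d = 30.4 d
t = 30.4 d ≈ 4.343 weeks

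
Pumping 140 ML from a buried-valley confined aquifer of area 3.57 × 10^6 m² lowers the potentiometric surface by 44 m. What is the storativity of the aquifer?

S ≈ 8.9 × 10^-4

ΔV = 140 ML = 1.4 × 10^5 m³
S = ΔV / (A × Δh) = 1.4 × 10^5 m³ / (3.57 × 10^6 m² × 44 m) = 8.913 × 10^-4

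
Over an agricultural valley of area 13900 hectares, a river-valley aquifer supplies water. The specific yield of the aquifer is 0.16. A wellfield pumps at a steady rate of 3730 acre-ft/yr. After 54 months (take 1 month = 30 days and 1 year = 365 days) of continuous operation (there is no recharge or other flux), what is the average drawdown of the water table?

A = 13900 hectares = 1.39 × 10^8 m²
Q = 3730 acre-ft/yr = 12610 m³/d
t = 54 months = 1620 d
ΔV = Q × t = 12610 m³/d × 1620 d = 2.042 × 10^7 m³
Δh = ΔV / (Sy × A) = 2.042 × 10^7 / (0.16 × 1.39 × 10^8) = 0.9182 m

Δh ≈ 0.918 m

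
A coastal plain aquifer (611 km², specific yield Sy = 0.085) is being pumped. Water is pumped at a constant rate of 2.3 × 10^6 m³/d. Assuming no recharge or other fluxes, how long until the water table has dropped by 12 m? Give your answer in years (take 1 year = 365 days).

A = 611 km² = 6.11 × 10^8 m²
ΔV = Sy × A × Δh = 0.085 × 6.11 × 10^8 × 12 = 6.232 × 10^8 m³
t = ΔV / Q = 6.232 × 10^8 m³ / 2.3 × 10^6 m³/d = 271 d
t = 271 d ≈ 0.7424 years

t ≈ 0.742 years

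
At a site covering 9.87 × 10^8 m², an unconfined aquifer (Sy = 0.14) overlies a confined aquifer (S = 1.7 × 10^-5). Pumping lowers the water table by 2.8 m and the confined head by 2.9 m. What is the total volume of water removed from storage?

Unconfined: ΔV_u = Sy × A × Δh_u = 0.14 × 9.87 × 10^8 × 2.8 = 3.869 × 10^8 m³
Confined: ΔV_c = S × A × Δh_c = 1.7 × 10^-5 × 9.87 × 10^8 × 2.9 = 48660 m³
Total ΔV = 3.869 × 10^8 + 48660 = 3.87 × 10^8 m³

ΔV ≈ 3.87 × 10^8 m³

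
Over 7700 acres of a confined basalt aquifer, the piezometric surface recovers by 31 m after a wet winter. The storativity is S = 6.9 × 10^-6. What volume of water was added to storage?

ΔV ≈ 6670 m³

A = 7700 acres = 3.116 × 10^7 m²
ΔV = S × A × Δh = 6.9 × 10^-6 × 3.116 × 10^7 m² × 31 m = 6665 m³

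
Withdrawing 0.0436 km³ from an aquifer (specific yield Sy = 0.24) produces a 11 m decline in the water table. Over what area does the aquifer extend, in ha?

ΔV = 0.0436 km³ = 4.36 × 10^7 m³
A = ΔV / (Sy × Δh) = 4.36 × 10^7 / (0.24 × 11) = 1.652 × 10^7 m²
A = 1.652 × 10^7 m² = 1652 ha

A ≈ 1650 ha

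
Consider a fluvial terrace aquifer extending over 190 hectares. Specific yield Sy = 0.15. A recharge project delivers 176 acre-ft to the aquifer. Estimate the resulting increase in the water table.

A = 190 hectares = 1.9 × 10^6 m²
ΔV = 176 acre-ft = 2.171 × 10^5 m³
Δh = ΔV / (Sy × A) = 2.171 × 10^5 m³ / (0.15 × 1.9 × 10^6 m²) = 0.7617 m

Δh ≈ 0.762 m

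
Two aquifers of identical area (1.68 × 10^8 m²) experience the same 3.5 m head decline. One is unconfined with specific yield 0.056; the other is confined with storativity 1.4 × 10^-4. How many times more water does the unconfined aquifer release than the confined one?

Unconfined: ΔV_u = Sy × A × Δh = 0.056 × 1.68 × 10^8 × 3.5 = 3.293 × 10^7 m³
Confined: ΔV_c = S × A × Δh = 1.4 × 10^-4 × 1.68 × 10^8 × 3.5 = 82320 m³
Ratio = ΔV_u / ΔV_c = Sy / S = 0.056 / 1.4 × 10^-4 = 400

ΔV_u / ΔV_c ≈ 400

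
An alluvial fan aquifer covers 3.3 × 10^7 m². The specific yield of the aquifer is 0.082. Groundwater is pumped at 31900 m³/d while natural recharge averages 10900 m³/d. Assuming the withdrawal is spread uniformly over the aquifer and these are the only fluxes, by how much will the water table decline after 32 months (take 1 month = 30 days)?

Net abstraction = 31900 − 10900 = 21000 m³/d
t = 32 months = 960 d
ΔV = Q × t = 21000 m³/d × 960 d = 2.016 × 10^7 m³
Δh = ΔV / (Sy × A) = 2.016 × 10^7 / (0.082 × 3.3 × 10^7) = 7.45 m

Δh ≈ 7.45 m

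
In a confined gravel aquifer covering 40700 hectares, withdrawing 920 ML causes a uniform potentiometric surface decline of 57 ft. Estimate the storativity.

S ≈ 1.3 × 10^-4

A = 40700 hectares = 4.07 × 10^8 m²
Δh = 57 ft = 17.37 m
ΔV = 920 ML = 9.2 × 10^5 m³
S = ΔV / (A × Δh) = 9.2 × 10^5 m³ / (4.07 × 10^8 m² × 17.37 m) = 1.301 × 10^-4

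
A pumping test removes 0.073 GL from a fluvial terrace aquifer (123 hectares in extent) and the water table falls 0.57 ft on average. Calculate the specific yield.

Sy ≈ 0.34

A = 123 hectares = 1.23 × 10^6 m²
Δh = 0.57 ft = 0.1737 m
ΔV = 0.073 GL = 73000 m³
Sy = ΔV / (A × Δh) = 73000 m³ / (1.23 × 10^6 m² × 0.1737 m) = 0.3416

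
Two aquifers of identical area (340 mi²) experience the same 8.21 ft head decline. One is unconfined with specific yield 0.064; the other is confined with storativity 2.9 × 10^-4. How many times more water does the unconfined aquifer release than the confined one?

A = 340 mi² = 8.806 × 10^8 m²
Δh = 8.21 ft = 2.502 m
Unconfined: ΔV_u = Sy × A × Δh = 0.064 × 8.806 × 10^8 × 2.502 = 1.41 × 10^8 m³
Confined: ΔV_c = S × A × Δh = 2.9 × 10^-4 × 8.806 × 10^8 × 2.502 = 6.39 × 10^5 m³
Ratio = ΔV_u / ΔV_c = Sy / S = 0.064 / 2.9 × 10^-4 = 220.7

ΔV_u / ΔV_c ≈ 221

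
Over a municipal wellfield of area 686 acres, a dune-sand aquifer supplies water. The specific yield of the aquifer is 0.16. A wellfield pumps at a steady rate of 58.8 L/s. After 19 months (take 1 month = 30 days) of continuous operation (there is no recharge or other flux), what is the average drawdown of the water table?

A = 686 acres = 2.776 × 10^6 m²
Q = 58.8 L/s = 5080 m³/d
t = 19 months = 570 d
ΔV = Q × t = 5080 m³/d × 570 d = 2.896 × 10^6 m³
Δh = ΔV / (Sy × A) = 2.896 × 10^6 / (0.16 × 2.776 × 10^6) = 6.519 m

Δh ≈ 6.52 m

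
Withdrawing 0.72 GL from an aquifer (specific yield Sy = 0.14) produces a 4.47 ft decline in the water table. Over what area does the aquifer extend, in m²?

Δh = 4.47 ft = 1.362 m
ΔV = 0.72 GL = 7.2 × 10^5 m³
A = ΔV / (Sy × Δh) = 7.2 × 10^5 / (0.14 × 1.362) = 3.775 × 10^6 m²

A ≈ 3.77 × 10^6 m²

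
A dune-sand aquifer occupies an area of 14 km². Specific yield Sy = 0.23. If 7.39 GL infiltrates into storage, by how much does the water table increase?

A = 14 km² = 1.4 × 10^7 m²
ΔV = 7.39 GL = 7.39 × 10^6 m³
Δh = ΔV / (Sy × A) = 7.39 × 10^6 m³ / (0.23 × 1.4 × 10^7 m²) = 2.295 m

Δh ≈ 2.3 m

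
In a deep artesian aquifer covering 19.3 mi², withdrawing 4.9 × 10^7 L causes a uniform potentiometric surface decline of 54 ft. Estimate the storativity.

A = 19.3 mi² = 4.999 × 10^7 m²
Δh = 54 ft = 16.46 m
ΔV = 4.9 × 10^7 L = 49000 m³
S = ΔV / (A × Δh) = 49000 m³ / (4.999 × 10^7 m² × 16.46 m) = 5.956 × 10^-5

S ≈ 6 × 10^-5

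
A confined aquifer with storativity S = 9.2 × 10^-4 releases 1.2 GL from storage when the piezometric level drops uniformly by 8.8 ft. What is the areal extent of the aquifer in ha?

Δh = 8.8 ft = 2.682 m
ΔV = 1.2 GL = 1.2 × 10^6 m³
A = ΔV / (S × Δh) = 1.2 × 10^6 / (9.2 × 10^-4 × 2.682) = 4.863 × 10^8 m²
A = 4.863 × 10^8 m² = 48630 ha

A ≈ 48600 ha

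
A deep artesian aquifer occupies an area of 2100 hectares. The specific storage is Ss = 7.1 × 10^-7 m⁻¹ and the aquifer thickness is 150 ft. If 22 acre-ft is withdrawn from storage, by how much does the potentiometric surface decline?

Δh ≈ 39.8 m

b = 150 ft = 45.72 m
S = Ss × b = 7.1 × 10^-7 m⁻¹ × 45.72 m = 3.246 × 10^-5
A = 2100 hectares = 2.1 × 10^7 m²
ΔV = 22 acre-ft = 27140 m³
Δh = ΔV / (S × A) = 27140 m³ / (3.246 × 10^-5 × 2.1 × 10^7 m²) = 39.81 m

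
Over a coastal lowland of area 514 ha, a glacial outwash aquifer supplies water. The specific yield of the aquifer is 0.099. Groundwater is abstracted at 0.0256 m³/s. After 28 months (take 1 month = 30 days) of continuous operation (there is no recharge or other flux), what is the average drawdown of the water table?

A = 514 ha = 5.14 × 10^6 m²
Q = 0.0256 m³/s = 2212 m³/d
t = 28 months = 840 d
ΔV = Q × t = 2212 m³/d × 840 d = 1.858 × 10^6 m³
Δh = ΔV / (Sy × A) = 1.858 × 10^6 / (0.099 × 5.14 × 10^6) = 3.651 m

Δh ≈ 3.65 m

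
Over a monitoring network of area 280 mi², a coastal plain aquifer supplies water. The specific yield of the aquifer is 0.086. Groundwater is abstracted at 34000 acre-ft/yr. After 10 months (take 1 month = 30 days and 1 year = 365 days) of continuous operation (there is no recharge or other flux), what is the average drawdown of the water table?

A = 280 mi² = 7.252 × 10^8 m²
Q = 34000 acre-ft/yr = 1.149 × 10^5 m³/d
t = 10 months = 300 d
ΔV = Q × t = 1.149 × 10^5 m³/d × 300 d = 3.447 × 10^7 m³
Δh = ΔV / (Sy × A) = 3.447 × 10^7 / (0.086 × 7.252 × 10^8) = 0.5527 m

Δh ≈ 0.553 m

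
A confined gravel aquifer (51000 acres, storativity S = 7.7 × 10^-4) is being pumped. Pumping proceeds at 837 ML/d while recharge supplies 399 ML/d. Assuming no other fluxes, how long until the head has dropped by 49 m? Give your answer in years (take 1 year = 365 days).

t ≈ 0.0487 years

A = 51000 acres = 2.064 × 10^8 m²
ΔV = S × A × Δh = 7.7 × 10^-4 × 2.064 × 10^8 × 49 = 7.787 × 10^6 m³
Net withdrawal = 837 − 399 = 438 ML/d = 4.38 × 10^5 m³/d
t = ΔV / Q = 7.787 × 10^6 m³ / 4.38 × 10^5 m³/d = 17.78 d
t = 17.78 d ≈ 0.04871 years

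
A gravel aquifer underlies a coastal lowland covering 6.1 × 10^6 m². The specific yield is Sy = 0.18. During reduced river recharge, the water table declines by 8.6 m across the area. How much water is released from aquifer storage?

ΔV = Sy × A × Δh = 0.18 × 6.1 × 10^6 m² × 8.6 m = 9.443 × 10^6 m³

ΔV ≈ 9.44 × 10^6 m³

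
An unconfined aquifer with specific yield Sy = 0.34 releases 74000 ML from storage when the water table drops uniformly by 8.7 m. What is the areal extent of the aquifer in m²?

ΔV = 74000 ML = 7.4 × 10^7 m³
A = ΔV / (Sy × Δh) = 7.4 × 10^7 / (0.34 × 8.7) = 2.502 × 10^7 m²

A ≈ 2.5 × 10^7 m²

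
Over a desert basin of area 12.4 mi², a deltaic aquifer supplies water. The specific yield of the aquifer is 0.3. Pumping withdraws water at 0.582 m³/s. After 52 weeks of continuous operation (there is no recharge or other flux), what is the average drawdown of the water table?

Δh ≈ 1.9 m

A = 12.4 mi² = 3.212 × 10^7 m²
Q = 0.582 m³/s = 50280 m³/d
t = 52 weeks = 364 d
ΔV = Q × t = 50280 m³/d × 364 d = 1.83 × 10^7 m³
Δh = ΔV / (Sy × A) = 1.83 × 10^7 / (0.3 × 3.212 × 10^7) = 1.9 m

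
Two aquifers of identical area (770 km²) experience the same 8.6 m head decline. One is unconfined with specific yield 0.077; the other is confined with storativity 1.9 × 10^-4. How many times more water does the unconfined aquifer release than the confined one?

A = 770 km² = 7.7 × 10^8 m²
Unconfined: ΔV_u = Sy × A × Δh = 0.077 × 7.7 × 10^8 × 8.6 = 5.099 × 10^8 m³
Confined: ΔV_c = S × A × Δh = 1.9 × 10^-4 × 7.7 × 10^8 × 8.6 = 1.258 × 10^6 m³
Ratio = ΔV_u / ΔV_c = Sy / S = 0.077 / 1.9 × 10^-4 = 405.3

ΔV_u / ΔV_c ≈ 405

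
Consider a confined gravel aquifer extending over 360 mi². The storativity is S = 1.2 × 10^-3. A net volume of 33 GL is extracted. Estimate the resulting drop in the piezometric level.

A = 360 mi² = 9.324 × 10^8 m²
ΔV = 33 GL = 3.3 × 10^7 m³
Δh = ΔV / (S × A) = 3.3 × 10^7 m³ / (0.0012 × 9.324 × 10^8 m²) = 29.49 m

Δh ≈ 29.5 m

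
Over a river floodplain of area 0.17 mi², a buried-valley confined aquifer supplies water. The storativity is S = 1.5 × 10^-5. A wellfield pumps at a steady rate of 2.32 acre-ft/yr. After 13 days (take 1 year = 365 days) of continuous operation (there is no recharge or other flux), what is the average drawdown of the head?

A = 0.17 mi² = 4.403 × 10^5 m²
Q = 2.32 acre-ft/yr = 7.84 m³/d
ΔV = Q × t = 7.84 m³/d × 13 d = 101.9 m³
Δh = ΔV / (S × A) = 101.9 / (1.5 × 10^-5 × 4.403 × 10^5) = 15.43 m

Δh ≈ 15.4 m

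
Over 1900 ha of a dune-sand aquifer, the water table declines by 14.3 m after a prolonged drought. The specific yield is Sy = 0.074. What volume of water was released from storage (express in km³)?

ΔV ≈ 0.0201 km³

A = 1900 ha = 1.9 × 10^7 m²
ΔV = Sy × A × Δh = 0.074 × 1.9 × 10^7 m² × 14.3 m = 2.011 × 10^7 m³
ΔV = 2.011 × 10^7 m³ = 0.02011 km³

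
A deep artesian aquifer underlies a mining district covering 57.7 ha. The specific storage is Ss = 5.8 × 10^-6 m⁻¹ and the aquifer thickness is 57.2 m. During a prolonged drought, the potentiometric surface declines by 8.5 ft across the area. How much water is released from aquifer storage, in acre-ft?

ΔV ≈ 0.402 acre-ft

S = Ss × b = 5.8 × 10^-6 m⁻¹ × 57.2 m = 3.318 × 10^-4
A = 57.7 ha = 5.77 × 10^5 m²
Δh = 8.5 ft = 2.591 m
ΔV = S × A × Δh = 3.318 × 10^-4 × 5.77 × 10^5 m² × 2.591 m = 495.9 m³
ΔV = 495.9 m³ = 0.4021 acre-ft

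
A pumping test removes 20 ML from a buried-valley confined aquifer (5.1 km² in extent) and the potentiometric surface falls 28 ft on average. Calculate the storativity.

S ≈ 4.6 × 10^-4

A = 5.1 km² = 5.1 × 10^6 m²
Δh = 28 ft = 8.534 m
ΔV = 20 ML = 20000 m³
S = ΔV / (A × Δh) = 20000 m³ / (5.1 × 10^6 m² × 8.534 m) = 4.595 × 10^-4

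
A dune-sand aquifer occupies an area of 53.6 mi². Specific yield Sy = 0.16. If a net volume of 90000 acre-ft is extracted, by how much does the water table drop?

A = 53.6 mi² = 1.388 × 10^8 m²
ΔV = 90000 acre-ft = 1.11 × 10^8 m³
Δh = ΔV / (Sy × A) = 1.11 × 10^8 m³ / (0.16 × 1.388 × 10^8 m²) = 4.998 m

Δh ≈ 5 m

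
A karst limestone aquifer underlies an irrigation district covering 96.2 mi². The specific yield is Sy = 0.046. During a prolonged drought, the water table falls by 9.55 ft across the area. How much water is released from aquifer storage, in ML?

A = 96.2 mi² = 2.492 × 10^8 m²
Δh = 9.55 ft = 2.911 m
ΔV = Sy × A × Δh = 0.046 × 2.492 × 10^8 m² × 2.911 m = 3.336 × 10^7 m³
ΔV = 3.336 × 10^7 m³ = 33360 ML

ΔV ≈ 33400 ML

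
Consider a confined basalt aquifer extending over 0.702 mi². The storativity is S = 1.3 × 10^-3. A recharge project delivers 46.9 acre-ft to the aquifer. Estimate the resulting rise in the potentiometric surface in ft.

A = 0.702 mi² = 1.818 × 10^6 m²
ΔV = 46.9 acre-ft = 57850 m³
Δh = ΔV / (S × A) = 57850 m³ / (0.0013 × 1.818 × 10^6 m²) = 24.48 m
Δh = 24.48 m = 80.3 ft

Δh ≈ 80.3 ft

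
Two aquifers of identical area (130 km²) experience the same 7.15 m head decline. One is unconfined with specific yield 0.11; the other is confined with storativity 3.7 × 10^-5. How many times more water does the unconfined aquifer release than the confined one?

ΔV_u / ΔV_c ≈ 2970

A = 130 km² = 1.3 × 10^8 m²
Unconfined: ΔV_u = Sy × A × Δh = 0.11 × 1.3 × 10^8 × 7.15 = 1.022 × 10^8 m³
Confined: ΔV_c = S × A × Δh = 3.7 × 10^-5 × 1.3 × 10^8 × 7.15 = 34390 m³
Ratio = ΔV_u / ΔV_c = Sy / S = 0.11 / 3.7 × 10^-5 = 2973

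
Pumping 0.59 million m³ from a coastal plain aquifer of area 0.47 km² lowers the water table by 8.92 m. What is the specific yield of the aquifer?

A = 0.47 km² = 4.7 × 10^5 m²
ΔV = 0.59 million m³ = 5.9 × 10^5 m³
Sy = ΔV / (A × Δh) = 5.9 × 10^5 m³ / (4.7 × 10^5 m² × 8.92 m) = 0.1407

Sy ≈ 0.14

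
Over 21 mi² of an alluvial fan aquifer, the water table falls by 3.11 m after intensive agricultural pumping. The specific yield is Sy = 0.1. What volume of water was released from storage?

ΔV ≈ 1.69 × 10^7 m³

A = 21 mi² = 5.439 × 10^7 m²
ΔV = Sy × A × Δh = 0.1 × 5.439 × 10^7 m² × 3.11 m = 1.692 × 10^7 m³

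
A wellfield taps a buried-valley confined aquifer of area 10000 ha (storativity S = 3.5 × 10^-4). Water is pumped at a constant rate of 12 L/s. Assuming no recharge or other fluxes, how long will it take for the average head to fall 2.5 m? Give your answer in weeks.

A = 10000 ha = 1 × 10^8 m²
ΔV = S × A × Δh = 3.5 × 10^-4 × 1 × 10^8 × 2.5 = 87500 m³
Q = 12 L/s = 1037 m³/d
t = ΔV / Q = 87500 m³ / 1037 m³/d = 84.39 d
t = 84.39 d ≈ 12.06 weeks

t ≈ 12.1 weeks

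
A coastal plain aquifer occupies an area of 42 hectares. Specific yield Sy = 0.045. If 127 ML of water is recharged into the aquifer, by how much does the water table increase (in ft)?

Δh ≈ 22 ft

A = 42 hectares = 4.2 × 10^5 m²
ΔV = 127 ML = 1.27 × 10^5 m³
Δh = ΔV / (Sy × A) = 1.27 × 10^5 m³ / (0.045 × 4.2 × 10^5 m²) = 6.72 m
Δh = 6.72 m = 22.05 ft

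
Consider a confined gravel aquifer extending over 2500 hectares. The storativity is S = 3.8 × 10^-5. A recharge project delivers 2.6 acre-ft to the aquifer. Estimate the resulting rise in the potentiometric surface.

Δh ≈ 3.38 m

A = 2500 hectares = 2.5 × 10^7 m²
ΔV = 2.6 acre-ft = 3207 m³
Δh = ΔV / (S × A) = 3207 m³ / (3.8 × 10^-5 × 2.5 × 10^7 m²) = 3.376 m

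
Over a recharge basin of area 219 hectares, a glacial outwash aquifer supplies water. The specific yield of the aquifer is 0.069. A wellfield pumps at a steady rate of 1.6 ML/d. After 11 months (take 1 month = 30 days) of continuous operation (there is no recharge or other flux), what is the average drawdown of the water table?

Δh ≈ 3.49 m

A = 219 hectares = 2.19 × 10^6 m²
Q = 1.6 ML/d = 1600 m³/d
t = 11 months = 330 d
ΔV = Q × t = 1600 m³/d × 330 d = 5.28 × 10^5 m³
Δh = ΔV / (Sy × A) = 5.28 × 10^5 / (0.069 × 2.19 × 10^6) = 3.494 m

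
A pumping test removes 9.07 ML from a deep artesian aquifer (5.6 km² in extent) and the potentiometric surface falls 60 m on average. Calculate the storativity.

A = 5.6 km² = 5.6 × 10^6 m²
ΔV = 9.07 ML = 9070 m³
S = ΔV / (A × Δh) = 9070 m³ / (5.6 × 10^6 m² × 60 m) = 2.699 × 10^-5

S ≈ 2.7 × 10^-5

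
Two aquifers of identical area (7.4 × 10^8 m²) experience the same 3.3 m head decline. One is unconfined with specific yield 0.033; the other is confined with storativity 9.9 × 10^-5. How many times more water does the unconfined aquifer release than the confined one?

Unconfined: ΔV_u = Sy × A × Δh = 0.033 × 7.4 × 10^8 × 3.3 = 8.059 × 10^7 m³
Confined: ΔV_c = S × A × Δh = 9.9 × 10^-5 × 7.4 × 10^8 × 3.3 = 2.418 × 10^5 m³
Ratio = ΔV_u / ΔV_c = Sy / S = 0.033 / 9.9 × 10^-5 = 333.3

ΔV_u / ΔV_c ≈ 333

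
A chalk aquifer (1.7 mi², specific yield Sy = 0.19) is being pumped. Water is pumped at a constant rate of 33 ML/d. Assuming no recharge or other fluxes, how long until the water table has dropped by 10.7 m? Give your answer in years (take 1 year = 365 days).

A = 1.7 mi² = 4.403 × 10^6 m²
ΔV = Sy × A × Δh = 0.19 × 4.403 × 10^6 × 10.7 = 8.951 × 10^6 m³
Q = 33 ML/d = 33000 m³/d
t = ΔV / Q = 8.951 × 10^6 m³ / 33000 m³/d = 271.3 d
t = 271.3 d ≈ 0.7432 years

t ≈ 0.743 years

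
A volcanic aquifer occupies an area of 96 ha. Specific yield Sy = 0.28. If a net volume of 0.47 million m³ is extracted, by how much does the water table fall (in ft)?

A = 96 ha = 9.6 × 10^5 m²
ΔV = 0.47 million m³ = 4.7 × 10^5 m³
Δh = ΔV / (Sy × A) = 4.7 × 10^5 m³ / (0.28 × 9.6 × 10^5 m²) = 1.749 m
Δh = 1.749 m = 5.737 ft

Δh ≈ 5.74 ft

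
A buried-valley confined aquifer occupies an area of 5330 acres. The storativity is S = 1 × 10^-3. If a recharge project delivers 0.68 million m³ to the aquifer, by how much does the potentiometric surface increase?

Δh ≈ 31.5 m

A = 5330 acres = 2.157 × 10^7 m²
ΔV = 0.68 million m³ = 6.8 × 10^5 m³
Δh = ΔV / (S × A) = 6.8 × 10^5 m³ / (0.001 × 2.157 × 10^7 m²) = 31.53 m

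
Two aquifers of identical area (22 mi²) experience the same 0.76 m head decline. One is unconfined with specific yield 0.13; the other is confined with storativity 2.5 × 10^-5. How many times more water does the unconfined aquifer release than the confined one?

ΔV_u / ΔV_c ≈ 5200

A = 22 mi² = 5.698 × 10^7 m²
Unconfined: ΔV_u = Sy × A × Δh = 0.13 × 5.698 × 10^7 × 0.76 = 5.63 × 10^6 m³
Confined: ΔV_c = S × A × Δh = 2.5 × 10^-5 × 5.698 × 10^7 × 0.76 = 1083 m³
Ratio = ΔV_u / ΔV_c = Sy / S = 0.13 / 2.5 × 10^-5 = 5200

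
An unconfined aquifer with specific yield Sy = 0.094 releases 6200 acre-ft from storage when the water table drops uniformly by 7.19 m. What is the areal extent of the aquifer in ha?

A ≈ 1130 ha

ΔV = 6200 acre-ft = 7.648 × 10^6 m³
A = ΔV / (Sy × Δh) = 7.648 × 10^6 / (0.094 × 7.19) = 1.132 × 10^7 m²
A = 1.132 × 10^7 m² = 1132 ha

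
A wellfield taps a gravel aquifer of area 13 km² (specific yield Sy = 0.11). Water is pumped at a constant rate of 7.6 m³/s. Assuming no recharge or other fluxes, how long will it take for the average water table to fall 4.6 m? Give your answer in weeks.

t ≈ 1.43 weeks

A = 13 km² = 1.3 × 10^7 m²
ΔV = Sy × A × Δh = 0.11 × 1.3 × 10^7 × 4.6 = 6.578 × 10^6 m³
Q = 7.6 m³/s = 6.566 × 10^5 m³/d
t = ΔV / Q = 6.578 × 10^6 m³ / 6.566 × 10^5 m³/d = 10.02 d
t = 10.02 d ≈ 1.431 weeks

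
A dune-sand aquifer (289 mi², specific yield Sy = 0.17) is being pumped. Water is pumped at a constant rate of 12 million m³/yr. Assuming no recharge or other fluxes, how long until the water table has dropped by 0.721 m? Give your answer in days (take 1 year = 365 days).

t ≈ 2790 days

A = 289 mi² = 7.485 × 10^8 m²
ΔV = Sy × A × Δh = 0.17 × 7.485 × 10^8 × 0.721 = 9.174 × 10^7 m³
Q = 12 million m³/yr = 32880 m³/d
t = ΔV / Q = 9.174 × 10^7 m³ / 32880 m³/d = 2791 d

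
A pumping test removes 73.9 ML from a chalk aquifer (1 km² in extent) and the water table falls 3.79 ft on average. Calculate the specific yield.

Sy ≈ 0.064

A = 1 km² = 1 × 10^6 m²
Δh = 3.79 ft = 1.155 m
ΔV = 73.9 ML = 73900 m³
Sy = ΔV / (A × Δh) = 73900 m³ / (1 × 10^6 m² × 1.155 m) = 0.06397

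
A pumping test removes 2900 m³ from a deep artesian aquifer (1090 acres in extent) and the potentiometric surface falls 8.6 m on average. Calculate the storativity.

A = 1090 acres = 4.411 × 10^6 m²
S = ΔV / (A × Δh) = 2900 m³ / (4.411 × 10^6 m² × 8.6 m) = 7.645 × 10^-5

S ≈ 7.6 × 10^-5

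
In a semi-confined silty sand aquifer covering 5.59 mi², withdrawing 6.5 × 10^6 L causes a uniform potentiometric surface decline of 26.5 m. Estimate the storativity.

A = 5.59 mi² = 1.448 × 10^7 m²
ΔV = 6.5 × 10^6 L = 6500 m³
S = ΔV / (A × Δh) = 6500 m³ / (1.448 × 10^7 m² × 26.5 m) = 1.694 × 10^-5

S ≈ 1.7 × 10^-5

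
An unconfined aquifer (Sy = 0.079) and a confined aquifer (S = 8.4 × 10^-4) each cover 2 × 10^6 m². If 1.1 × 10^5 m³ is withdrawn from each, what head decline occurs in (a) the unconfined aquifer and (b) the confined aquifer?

Δh_u ≈ 0.696 m; Δh_c ≈ 65.5 m

Unconfined: Δh_u = ΔV/(Sy·A) = 1.1 × 10^5/(0.079 × 2 × 10^6) = 0.6962 m
Confined: Δh_c = ΔV/(S·A) = 1.1 × 10^5/(8.4 × 10^-4 × 2 × 10^6) = 65.48 m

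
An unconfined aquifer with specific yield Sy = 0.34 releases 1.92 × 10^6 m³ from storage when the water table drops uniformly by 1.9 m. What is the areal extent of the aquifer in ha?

A = ΔV / (Sy × Δh) = 1.92 × 10^6 / (0.34 × 1.9) = 2.972 × 10^6 m²
A = 2.972 × 10^6 m² = 297.2 ha

A ≈ 297 ha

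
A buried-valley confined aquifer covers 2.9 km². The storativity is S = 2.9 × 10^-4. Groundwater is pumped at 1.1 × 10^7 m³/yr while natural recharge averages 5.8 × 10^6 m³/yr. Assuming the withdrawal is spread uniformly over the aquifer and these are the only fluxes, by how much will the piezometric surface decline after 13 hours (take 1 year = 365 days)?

A = 2.9 km² = 2.9 × 10^6 m²
Net abstraction = 1.1 × 10^7 − 5.8 × 10^6 = 5.2 × 10^6 m³/yr
Q_net = 5.2 × 10^6 m³/yr = 14250 m³/d
t = 13 hours = 0.5417 d
ΔV = Q × t = 14250 m³/d × 0.5417 d = 7717 m³
Δh = ΔV / (S × A) = 7717 / (2.9 × 10^-4 × 2.9 × 10^6) = 9.176 m

Δh ≈ 9.18 m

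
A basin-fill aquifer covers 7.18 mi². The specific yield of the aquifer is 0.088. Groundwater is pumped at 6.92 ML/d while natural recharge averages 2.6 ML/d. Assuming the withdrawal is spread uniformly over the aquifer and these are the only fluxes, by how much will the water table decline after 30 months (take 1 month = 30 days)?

Δh ≈ 2.38 m

A = 7.18 mi² = 1.86 × 10^7 m²
Net abstraction = 6.92 − 2.6 = 4.32 ML/d
Q_net = 4.32 ML/d = 4320 m³/d
t = 30 months = 900 d
ΔV = Q × t = 4320 m³/d × 900 d = 3.888 × 10^6 m³
Δh = ΔV / (Sy × A) = 3.888 × 10^6 / (0.088 × 1.86 × 10^7) = 2.376 m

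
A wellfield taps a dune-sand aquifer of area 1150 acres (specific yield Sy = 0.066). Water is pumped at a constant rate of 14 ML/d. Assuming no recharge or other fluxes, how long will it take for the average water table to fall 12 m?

t ≈ 263 days

A = 1150 acres = 4.654 × 10^6 m²
ΔV = Sy × A × Δh = 0.066 × 4.654 × 10^6 × 12 = 3.686 × 10^6 m³
Q = 14 ML/d = 14000 m³/d
t = ΔV / Q = 3.686 × 10^6 m³ / 14000 m³/d = 263.3 d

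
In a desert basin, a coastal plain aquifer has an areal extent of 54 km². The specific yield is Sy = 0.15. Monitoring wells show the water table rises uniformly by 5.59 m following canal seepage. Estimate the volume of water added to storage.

ΔV ≈ 4.53 × 10^7 m³

A = 54 km² = 5.4 × 10^7 m²
ΔV = Sy × A × Δh = 0.15 × 5.4 × 10^7 m² × 5.59 m = 4.528 × 10^7 m³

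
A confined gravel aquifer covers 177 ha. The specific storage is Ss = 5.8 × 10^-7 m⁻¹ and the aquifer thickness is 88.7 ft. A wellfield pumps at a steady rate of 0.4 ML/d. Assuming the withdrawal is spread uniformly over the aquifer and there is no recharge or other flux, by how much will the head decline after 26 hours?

b = 88.7 ft = 27.04 m
S = Ss × b = 5.8 × 10^-7 m⁻¹ × 27.04 m = 1.568 × 10^-5
A = 177 ha = 1.77 × 10^6 m²
Q = 0.4 ML/d = 400 m³/d
t = 26 hours = 1.083 d
ΔV = Q × t = 400 m³/d × 1.083 d = 433.3 m³
Δh = ΔV / (S × A) = 433.3 / (1.568 × 10^-5 × 1.77 × 10^6) = 15.61 m

Δh ≈ 15.6 m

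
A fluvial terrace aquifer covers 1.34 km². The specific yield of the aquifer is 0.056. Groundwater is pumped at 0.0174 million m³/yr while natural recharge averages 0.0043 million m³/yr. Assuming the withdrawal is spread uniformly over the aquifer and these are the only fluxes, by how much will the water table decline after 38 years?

Δh ≈ 6.63 m

A = 1.34 km² = 1.34 × 10^6 m²
Net abstraction = 0.0174 − 0.0043 = 0.0131 million m³/yr
Q_net = 0.0131 million m³/yr = 35.89 m³/d
t = 38 years = 13870 d
ΔV = Q × t = 35.89 m³/d × 13870 d = 4.978 × 10^5 m³
Δh = ΔV / (Sy × A) = 4.978 × 10^5 / (0.056 × 1.34 × 10^6) = 6.634 m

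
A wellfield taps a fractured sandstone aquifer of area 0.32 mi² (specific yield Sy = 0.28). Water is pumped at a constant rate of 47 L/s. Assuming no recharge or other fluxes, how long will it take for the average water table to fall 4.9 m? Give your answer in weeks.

A = 0.32 mi² = 8.288 × 10^5 m²
ΔV = Sy × A × Δh = 0.28 × 8.288 × 10^5 × 4.9 = 1.137 × 10^6 m³
Q = 47 L/s = 4061 m³/d
t = ΔV / Q = 1.137 × 10^6 m³ / 4061 m³/d = 280 d
t = 280 d ≈ 40 weeks

t ≈ 40 weeks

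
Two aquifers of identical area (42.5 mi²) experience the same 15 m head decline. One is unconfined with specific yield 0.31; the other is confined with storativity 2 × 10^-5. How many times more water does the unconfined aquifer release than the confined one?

ΔV_u / ΔV_c ≈ 15500

A = 42.5 mi² = 1.101 × 10^8 m²
Unconfined: ΔV_u = Sy × A × Δh = 0.31 × 1.101 × 10^8 × 15 = 5.118 × 10^8 m³
Confined: ΔV_c = S × A × Δh = 2 × 10^-5 × 1.101 × 10^8 × 15 = 33020 m³
Ratio = ΔV_u / ΔV_c = Sy / S = 0.31 / 2 × 10^-5 = 15500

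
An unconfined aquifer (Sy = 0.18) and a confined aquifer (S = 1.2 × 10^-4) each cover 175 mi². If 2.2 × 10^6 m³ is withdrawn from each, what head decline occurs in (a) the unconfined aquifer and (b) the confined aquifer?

Δh_u ≈ 0.027 m; Δh_c ≈ 40.4 m

A = 175 mi² = 4.532 × 10^8 m²
Unconfined: Δh_u = ΔV/(Sy·A) = 2.2 × 10^6/(0.18 × 4.532 × 10^8) = 0.02697 m
Confined: Δh_c = ΔV/(S·A) = 2.2 × 10^6/(1.2 × 10^-4 × 4.532 × 10^8) = 40.45 m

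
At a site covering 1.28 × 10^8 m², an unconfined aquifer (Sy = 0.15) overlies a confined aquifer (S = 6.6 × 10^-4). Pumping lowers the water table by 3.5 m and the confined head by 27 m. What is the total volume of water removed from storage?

Unconfined: ΔV_u = Sy × A × Δh_u = 0.15 × 1.28 × 10^8 × 3.5 = 6.72 × 10^7 m³
Confined: ΔV_c = S × A × Δh_c = 6.6 × 10^-4 × 1.28 × 10^8 × 27 = 2.281 × 10^6 m³
Total ΔV = 6.72 × 10^7 + 2.281 × 10^6 = 6.948 × 10^7 m³

ΔV ≈ 6.95 × 10^7 m³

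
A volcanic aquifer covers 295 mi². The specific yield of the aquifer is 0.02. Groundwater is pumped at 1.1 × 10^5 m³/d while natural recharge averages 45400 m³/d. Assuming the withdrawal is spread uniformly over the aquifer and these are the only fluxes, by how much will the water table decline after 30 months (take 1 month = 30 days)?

Δh ≈ 3.8 m

A = 295 mi² = 7.64 × 10^8 m²
Net abstraction = 1.1 × 10^5 − 45400 = 64600 m³/d
t = 30 months = 900 d
ΔV = Q × t = 64600 m³/d × 900 d = 5.814 × 10^7 m³
Δh = ΔV / (Sy × A) = 5.814 × 10^7 / (0.02 × 7.64 × 10^8) = 3.805 m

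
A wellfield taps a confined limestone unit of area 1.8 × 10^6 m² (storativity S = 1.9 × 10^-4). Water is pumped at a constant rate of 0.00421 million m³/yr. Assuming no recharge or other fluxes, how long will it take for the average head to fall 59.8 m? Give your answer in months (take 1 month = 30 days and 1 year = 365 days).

t ≈ 59.1 months

ΔV = S × A × Δh = 1.9 × 10^-4 × 1.8 × 10^6 × 59.8 = 20450 m³
Q = 0.00421 million m³/yr = 11.53 m³/d
t = ΔV / Q = 20450 m³ / 11.53 m³/d = 1773 d
t = 1773 d ≈ 59.1 months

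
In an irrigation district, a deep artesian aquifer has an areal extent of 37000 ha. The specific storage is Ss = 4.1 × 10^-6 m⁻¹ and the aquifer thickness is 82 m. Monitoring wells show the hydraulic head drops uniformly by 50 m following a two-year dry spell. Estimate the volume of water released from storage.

ΔV ≈ 6.22 × 10^6 m³

S = Ss × b = 4.1 × 10^-6 m⁻¹ × 82 m = 3.362 × 10^-4
A = 37000 ha = 3.7 × 10^8 m²
ΔV = S × A × Δh = 3.362 × 10^-4 × 3.7 × 10^8 m² × 50 m = 6.22 × 10^6 m³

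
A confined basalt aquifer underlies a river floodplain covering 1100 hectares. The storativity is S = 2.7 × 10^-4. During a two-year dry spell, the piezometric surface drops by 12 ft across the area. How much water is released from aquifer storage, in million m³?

ΔV ≈ 0.0109 million m³

A = 1100 hectares = 1.1 × 10^7 m²
Δh = 12 ft = 3.658 m
ΔV = S × A × Δh = 2.7 × 10^-4 × 1.1 × 10^7 m² × 3.658 m = 10860 m³
ΔV = 10860 m³ = 0.01086 million m³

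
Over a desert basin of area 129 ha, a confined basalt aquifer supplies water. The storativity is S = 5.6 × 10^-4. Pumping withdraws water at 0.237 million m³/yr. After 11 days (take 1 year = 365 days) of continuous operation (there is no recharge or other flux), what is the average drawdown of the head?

A = 129 ha = 1.29 × 10^6 m²
Q = 0.237 million m³/yr = 649.3 m³/d
ΔV = Q × t = 649.3 m³/d × 11 d = 7142 m³
Δh = ΔV / (S × A) = 7142 / (5.6 × 10^-4 × 1.29 × 10^6) = 9.887 m

Δh ≈ 9.89 m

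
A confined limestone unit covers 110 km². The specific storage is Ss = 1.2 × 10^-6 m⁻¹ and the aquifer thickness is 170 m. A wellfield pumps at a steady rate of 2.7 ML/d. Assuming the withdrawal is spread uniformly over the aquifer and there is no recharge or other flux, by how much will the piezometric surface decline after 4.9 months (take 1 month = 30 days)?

Δh ≈ 17.7 m

S = Ss × b = 1.2 × 10^-6 m⁻¹ × 170 m = 2.04 × 10^-4
A = 110 km² = 1.1 × 10^8 m²
Q = 2.7 ML/d = 2700 m³/d
t = 4.9 months = 147 d
ΔV = Q × t = 2700 m³/d × 147 d = 3.969 × 10^5 m³
Δh = ΔV / (S × A) = 3.969 × 10^5 / (2.04 × 10^-4 × 1.1 × 10^8) = 17.69 m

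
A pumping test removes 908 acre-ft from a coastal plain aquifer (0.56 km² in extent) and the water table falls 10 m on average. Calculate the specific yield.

A = 0.56 km² = 5.6 × 10^5 m²
ΔV = 908 acre-ft = 1.12 × 10^6 m³
Sy = ΔV / (A × Δh) = 1.12 × 10^6 m³ / (5.6 × 10^5 m² × 10 m) = 0.2

Sy ≈ 0.2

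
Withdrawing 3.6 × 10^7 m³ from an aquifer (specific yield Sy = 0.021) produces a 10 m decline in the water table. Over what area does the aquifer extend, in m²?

A ≈ 1.71 × 10^8 m²

A = ΔV / (Sy × Δh) = 3.6 × 10^7 / (0.021 × 10) = 1.714 × 10^8 m²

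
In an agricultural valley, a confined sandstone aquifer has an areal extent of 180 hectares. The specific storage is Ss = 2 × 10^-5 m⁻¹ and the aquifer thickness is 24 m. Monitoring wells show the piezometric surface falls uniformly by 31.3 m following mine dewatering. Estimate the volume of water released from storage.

ΔV ≈ 27000 m³

S = Ss × b = 2 × 10^-5 m⁻¹ × 24 m = 4.8 × 10^-4
A = 180 hectares = 1.8 × 10^6 m²
ΔV = S × A × Δh = 4.8 × 10^-4 × 1.8 × 10^6 m² × 31.3 m = 27040 m³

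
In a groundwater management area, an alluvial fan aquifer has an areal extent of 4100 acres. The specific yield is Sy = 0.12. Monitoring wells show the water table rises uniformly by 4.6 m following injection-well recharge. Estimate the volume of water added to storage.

A = 4100 acres = 1.659 × 10^7 m²
ΔV = Sy × A × Δh = 0.12 × 1.659 × 10^7 m² × 4.6 m = 9.159 × 10^6 m³

ΔV ≈ 9.16 × 10^6 m³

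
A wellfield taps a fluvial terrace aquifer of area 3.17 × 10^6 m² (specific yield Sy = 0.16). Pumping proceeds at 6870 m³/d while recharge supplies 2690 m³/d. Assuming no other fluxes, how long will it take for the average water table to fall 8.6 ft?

t ≈ 318 days

Δh = 8.6 ft = 2.621 m
ΔV = Sy × A × Δh = 0.16 × 3.17 × 10^6 × 2.621 = 1.33 × 10^6 m³
Net withdrawal = 6870 − 2690 = 4180 m³/d
t = ΔV / Q = 1.33 × 10^6 m³ / 4180 m³/d = 318.1 d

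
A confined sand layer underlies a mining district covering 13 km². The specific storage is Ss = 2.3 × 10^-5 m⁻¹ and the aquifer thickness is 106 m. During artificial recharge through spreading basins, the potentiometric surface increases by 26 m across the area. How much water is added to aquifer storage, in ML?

ΔV ≈ 824 ML

S = Ss × b = 2.3 × 10^-5 m⁻¹ × 106 m = 2.438 × 10^-3
A = 13 km² = 1.3 × 10^7 m²
ΔV = S × A × Δh = 0.002438 × 1.3 × 10^7 m² × 26 m = 8.24 × 10^5 m³
ΔV = 8.24 × 10^5 m³ = 824 ML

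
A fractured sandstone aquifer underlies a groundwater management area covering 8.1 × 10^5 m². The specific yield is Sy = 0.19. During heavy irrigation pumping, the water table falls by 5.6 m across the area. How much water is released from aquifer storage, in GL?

ΔV ≈ 0.862 GL

ΔV = Sy × A × Δh = 0.19 × 8.1 × 10^5 m² × 5.6 m = 8.618 × 10^5 m³
ΔV = 8.618 × 10^5 m³ = 0.8618 GL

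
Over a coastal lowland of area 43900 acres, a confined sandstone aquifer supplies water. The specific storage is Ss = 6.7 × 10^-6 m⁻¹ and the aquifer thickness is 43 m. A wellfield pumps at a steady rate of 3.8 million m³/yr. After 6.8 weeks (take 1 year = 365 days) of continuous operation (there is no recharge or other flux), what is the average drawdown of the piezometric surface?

S = Ss × b = 6.7 × 10^-6 m⁻¹ × 43 m = 2.881 × 10^-4
A = 43900 acres = 1.777 × 10^8 m²
Q = 3.8 million m³/yr = 10410 m³/d
t = 6.8 weeks = 47.6 d
ΔV = Q × t = 10410 m³/d × 47.6 d = 4.956 × 10^5 m³
Δh = ΔV / (S × A) = 4.956 × 10^5 / (2.881 × 10^-4 × 1.777 × 10^8) = 9.682 m

Δh ≈ 9.68 m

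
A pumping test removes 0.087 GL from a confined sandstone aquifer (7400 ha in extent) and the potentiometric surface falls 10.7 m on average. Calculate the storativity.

S ≈ 1.1 × 10^-4

A = 7400 ha = 7.4 × 10^7 m²
ΔV = 0.087 GL = 87000 m³
S = ΔV / (A × Δh) = 87000 m³ / (7.4 × 10^7 m² × 10.7 m) = 1.099 × 10^-4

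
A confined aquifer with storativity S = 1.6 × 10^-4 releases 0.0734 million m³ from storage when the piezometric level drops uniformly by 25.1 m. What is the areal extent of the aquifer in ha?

A ≈ 1830 ha

ΔV = 0.0734 million m³ = 73400 m³
A = ΔV / (S × Δh) = 73400 / (1.6 × 10^-4 × 25.1) = 1.828 × 10^7 m²
A = 1.828 × 10^7 m² = 1828 ha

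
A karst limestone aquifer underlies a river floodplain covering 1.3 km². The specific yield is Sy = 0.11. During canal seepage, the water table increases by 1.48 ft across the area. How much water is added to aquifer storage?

ΔV ≈ 64500 m³

A = 1.3 km² = 1.3 × 10^6 m²
Δh = 1.48 ft = 0.4511 m
ΔV = Sy × A × Δh = 0.11 × 1.3 × 10^6 m² × 0.4511 m = 64510 m³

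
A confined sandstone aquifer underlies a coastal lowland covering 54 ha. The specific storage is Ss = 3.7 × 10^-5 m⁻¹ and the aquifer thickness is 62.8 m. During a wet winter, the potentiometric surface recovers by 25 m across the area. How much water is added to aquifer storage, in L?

S = Ss × b = 3.7 × 10^-5 m⁻¹ × 62.8 m = 2.324 × 10^-3
A = 54 ha = 5.4 × 10^5 m²
ΔV = S × A × Δh = 0.002324 × 5.4 × 10^5 m² × 25 m = 31370 m³
ΔV = 31370 m³ = 3.137 × 10^7 L

ΔV ≈ 3.14 × 10^7 L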